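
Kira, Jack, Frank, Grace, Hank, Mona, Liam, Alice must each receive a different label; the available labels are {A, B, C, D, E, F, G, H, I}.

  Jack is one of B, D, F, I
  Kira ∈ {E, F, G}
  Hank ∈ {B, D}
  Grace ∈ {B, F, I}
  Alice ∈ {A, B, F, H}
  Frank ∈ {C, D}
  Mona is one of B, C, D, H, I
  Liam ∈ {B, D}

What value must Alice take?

A

The 2 variables Hank and Liam are confined to {B, D}, which locks those values in; drop them from Jack, Frank, Grace, Mona, Alice.
Frank must be C (only option left). Remove C from Mona.
Jack and Grace share exactly the 2 values {F, I}; by pigeonhole those values go to them, so strike F, I from Kira, Mona, Alice.
Mona has just one choice, so Mona = H. Strike H from Alice.
So Alice = A.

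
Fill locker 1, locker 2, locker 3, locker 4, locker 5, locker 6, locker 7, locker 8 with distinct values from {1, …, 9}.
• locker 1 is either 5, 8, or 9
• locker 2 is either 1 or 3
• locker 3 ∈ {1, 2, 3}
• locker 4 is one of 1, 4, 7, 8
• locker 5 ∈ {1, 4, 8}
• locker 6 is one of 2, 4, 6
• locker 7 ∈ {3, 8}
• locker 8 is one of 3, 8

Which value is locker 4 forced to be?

The 2 variables locker 7 and locker 8 are confined to {3, 8}, which locks those values in; drop them from locker 1, locker 2, locker 3, locker 4, locker 5.
locker 2 must be 1 (only option left). So locker 3, locker 4, locker 5 can't be 1.
That leaves locker 3 = 2. Strike 2 from locker 6.
locker 5 must be 4 (only option left). So locker 4, locker 6 can't be 4.
So locker 4 = 7.

7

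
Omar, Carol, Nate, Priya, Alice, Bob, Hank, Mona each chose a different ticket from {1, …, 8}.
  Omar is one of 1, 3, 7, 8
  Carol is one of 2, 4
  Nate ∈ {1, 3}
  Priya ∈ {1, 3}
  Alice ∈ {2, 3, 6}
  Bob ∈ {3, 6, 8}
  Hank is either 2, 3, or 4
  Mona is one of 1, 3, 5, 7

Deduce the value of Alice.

Among the 8 variables, 5 fits only Mona (and all 8 values in {1, 2, 3, 4, 5, 6, 7, 8} must be used), so Mona = 5.
The 7 still-open variables draw from only 7 values {1, 2, 3, 4, 6, 7, 8}, so each is used; only Omar can be 7, hence Omar = 7.
Among the 6 still-open variables, 8 fits only Bob (and all 6 values in {1, 2, 3, 4, 6, 8} must be used), so Bob = 8.
The 5 still-open variables draw from only 5 values {1, 2, 3, 4, 6}, so each is used; only Alice can be 6, hence Alice = 6.

6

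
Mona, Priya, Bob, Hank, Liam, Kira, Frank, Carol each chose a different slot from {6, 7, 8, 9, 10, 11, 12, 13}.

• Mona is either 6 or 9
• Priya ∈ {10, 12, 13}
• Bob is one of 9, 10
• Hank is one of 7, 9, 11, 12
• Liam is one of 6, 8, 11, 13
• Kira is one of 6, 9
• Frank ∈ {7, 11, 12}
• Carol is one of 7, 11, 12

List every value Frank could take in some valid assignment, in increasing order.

Among the 8 variables, 8 fits only Liam (and all 8 values in {6, 7, 8, 9, 10, 11, 12, 13} must be used), so Liam = 8.
The 7 still-open variables together cover exactly {6, 7, 9, 10, 11, 12, 13} — 7 values for 7 variables — and 13 appears only in Priya's list, so Priya = 13.
Among the 6 still-open variables, 10 fits only Bob (and all 6 values in {6, 7, 9, 10, 11, 12} must be used), so Bob = 10.
Mona and Kira share exactly the 2 values {6, 9}; by pigeonhole those values go to them, so strike 6, 9 from Hank.
No further eliminations apply; Frank can still be any of 7, 11, 12.

7, 11, 12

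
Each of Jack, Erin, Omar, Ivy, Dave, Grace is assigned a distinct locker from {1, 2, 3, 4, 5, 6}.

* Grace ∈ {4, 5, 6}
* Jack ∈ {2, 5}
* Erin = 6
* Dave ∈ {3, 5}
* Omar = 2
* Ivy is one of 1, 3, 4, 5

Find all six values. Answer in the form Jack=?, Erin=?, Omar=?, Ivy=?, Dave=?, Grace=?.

Erin must be 6 (only option left). Strike 6 from Grace.
Omar's domain is down to {2}, so Omar = 2. Remove 2 from Jack.
Jack has just one choice, so Jack = 5. Strike 5 from Ivy, Dave, Grace.
Dave has just one choice, so Dave = 3. Eliminate 3 elsewhere: Ivy.
Grace has just one choice, so Grace = 4. Eliminate 4 elsewhere: Ivy.
That leaves Ivy = 1.

Jack=5, Erin=6, Omar=2, Ivy=1, Dave=3, Grace=4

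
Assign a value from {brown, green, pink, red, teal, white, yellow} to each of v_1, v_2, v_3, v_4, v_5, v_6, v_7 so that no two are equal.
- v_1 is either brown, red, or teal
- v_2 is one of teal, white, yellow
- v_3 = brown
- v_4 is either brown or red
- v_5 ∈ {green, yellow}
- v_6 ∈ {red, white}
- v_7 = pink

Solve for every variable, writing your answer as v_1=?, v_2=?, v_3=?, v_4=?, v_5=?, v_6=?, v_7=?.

v_3's domain is down to {brown}, so v_3 = brown. Eliminate brown elsewhere: v_1, v_4.
That leaves v_4 = red. Eliminate red elsewhere: v_1, v_6.
That leaves v_6 = white. Strike white from v_2.
v_7 has just one choice, so v_7 = pink.
v_1 must be teal (only option left). Remove teal from v_2.
That leaves v_2 = yellow. Eliminate yellow elsewhere: v_5.
v_5 has just one choice, so v_5 = green.

v_1=teal, v_2=yellow, v_3=brown, v_4=red, v_5=green, v_6=white, v_7=pink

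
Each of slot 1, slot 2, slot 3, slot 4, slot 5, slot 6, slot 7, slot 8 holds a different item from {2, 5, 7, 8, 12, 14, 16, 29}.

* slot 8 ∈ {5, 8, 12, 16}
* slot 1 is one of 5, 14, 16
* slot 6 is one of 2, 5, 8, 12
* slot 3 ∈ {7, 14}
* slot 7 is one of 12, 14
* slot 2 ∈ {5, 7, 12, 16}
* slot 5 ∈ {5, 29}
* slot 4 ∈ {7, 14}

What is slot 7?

Among the 8 variables, 2 fits only slot 6 (and all 8 values in {2, 5, 7, 8, 12, 14, 16, 29} must be used), so slot 6 = 2.
Among the 7 still-open variables, 8 fits only slot 8 (and all 7 values in {5, 7, 8, 12, 14, 16, 29} must be used), so slot 8 = 8.
The 6 still-open variables together cover exactly {5, 7, 12, 14, 16, 29} — 6 values for 6 variables — and 29 appears only in slot 5's list, so slot 5 = 29.
slot 3 and slot 4 share exactly the 2 values {7, 14}; by pigeonhole those values go to them, so strike 7, 14 from slot 1, slot 2, slot 7.
So slot 7 = 12.

12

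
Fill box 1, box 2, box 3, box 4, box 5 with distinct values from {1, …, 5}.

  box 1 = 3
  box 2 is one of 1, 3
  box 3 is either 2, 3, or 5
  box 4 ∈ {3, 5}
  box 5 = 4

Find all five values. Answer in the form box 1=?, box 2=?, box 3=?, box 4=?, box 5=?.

box 1=3, box 2=1, box 3=2, box 4=5, box 5=4

box 1's domain is down to {3}, so box 1 = 3. So box 2, box 3, box 4 can't be 3.
box 2 must be 1 (only option left).
box 4 must be 5 (only option left). Remove 5 from box 3.
box 5's domain is down to {4}, so box 5 = 4.
box 3's domain is down to {2}, so box 3 = 2.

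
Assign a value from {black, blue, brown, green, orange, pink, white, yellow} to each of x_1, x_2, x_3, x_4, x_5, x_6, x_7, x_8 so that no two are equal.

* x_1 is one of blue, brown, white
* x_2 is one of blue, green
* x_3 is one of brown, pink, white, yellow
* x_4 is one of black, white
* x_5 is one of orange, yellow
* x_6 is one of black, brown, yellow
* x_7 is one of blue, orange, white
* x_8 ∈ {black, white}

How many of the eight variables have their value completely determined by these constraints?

2

The 8 variables together cover exactly {black, blue, brown, green, orange, pink, white, yellow} — 8 values for 8 variables — and green appears only in x_2's list, so x_2 = green.
Among the 7 still-open variables, pink fits only x_3 (and all 7 values in {black, blue, brown, orange, pink, white, yellow} must be used), so x_3 = pink.
The 2 variables x_4 and x_8 are confined to {black, white}, which locks those values in; drop them from x_1, x_6, x_7.
Determined: x_2=green, x_3=pink. The other variables each still have more than one consistent value. That makes 2.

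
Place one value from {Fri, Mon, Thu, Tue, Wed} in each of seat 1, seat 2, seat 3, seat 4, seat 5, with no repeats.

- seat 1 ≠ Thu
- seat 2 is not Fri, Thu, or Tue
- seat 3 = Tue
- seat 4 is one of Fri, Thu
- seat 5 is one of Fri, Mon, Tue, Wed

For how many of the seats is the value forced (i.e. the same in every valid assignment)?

2

seat 3's domain is down to {Tue}, so seat 3 = Tue. Eliminate Tue elsewhere: seat 1, seat 5.
The 4 still-open variables draw from only 4 values {Fri, Mon, Thu, Wed}, so each is used; only seat 4 can be Thu, hence seat 4 = Thu.
Determined: seat 3=Tue, seat 4=Thu. The other seats each still have more than one consistent value. That makes 2.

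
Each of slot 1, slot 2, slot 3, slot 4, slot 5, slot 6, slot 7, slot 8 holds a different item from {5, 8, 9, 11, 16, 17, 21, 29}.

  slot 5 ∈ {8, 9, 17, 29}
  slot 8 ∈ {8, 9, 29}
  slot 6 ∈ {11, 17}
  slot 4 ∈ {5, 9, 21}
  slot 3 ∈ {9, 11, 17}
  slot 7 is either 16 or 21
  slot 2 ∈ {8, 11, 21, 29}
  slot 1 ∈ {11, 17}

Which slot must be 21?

The 8 variables draw from only 8 values {5, 8, 9, 11, 16, 17, 21, 29}, so each is used; only slot 4 can be 5, hence slot 4 = 5.
The 7 still-open variables draw from only 7 values {8, 9, 11, 16, 17, 21, 29}, so each is used; only slot 7 can be 16, hence slot 7 = 16.
The 6 still-open variables draw from only 6 values {8, 9, 11, 17, 21, 29}, so each is used; only slot 2 can be 21, hence slot 2 = 21.

slot 2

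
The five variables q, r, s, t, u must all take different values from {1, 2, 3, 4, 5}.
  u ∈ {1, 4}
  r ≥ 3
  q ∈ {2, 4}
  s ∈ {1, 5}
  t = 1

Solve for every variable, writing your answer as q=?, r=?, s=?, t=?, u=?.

q=2, r=3, s=5, t=1, u=4

t must be 1 (only option left). Strike 1 from s, u.
u must be 4 (only option left). Remove 4 from q, r.
q must be 2 (only option left).
s has just one choice, so s = 5. Remove 5 from r.
That leaves r = 3.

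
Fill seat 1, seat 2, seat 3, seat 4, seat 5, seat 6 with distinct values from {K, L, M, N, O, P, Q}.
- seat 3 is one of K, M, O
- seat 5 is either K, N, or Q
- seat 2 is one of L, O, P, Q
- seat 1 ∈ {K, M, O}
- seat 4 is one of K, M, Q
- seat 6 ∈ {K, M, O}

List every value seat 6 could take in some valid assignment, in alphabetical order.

The 3 variables seat 1, seat 3, seat 6 are confined to {K, M, O}, which locks those values in; drop them from seat 2, seat 4, seat 5.
seat 4 has just one choice, so seat 4 = Q. Strike Q from seat 2, seat 5.
That leaves seat 5 = N.
No further eliminations apply; seat 6 can still be any of K, M, O.

K, M, O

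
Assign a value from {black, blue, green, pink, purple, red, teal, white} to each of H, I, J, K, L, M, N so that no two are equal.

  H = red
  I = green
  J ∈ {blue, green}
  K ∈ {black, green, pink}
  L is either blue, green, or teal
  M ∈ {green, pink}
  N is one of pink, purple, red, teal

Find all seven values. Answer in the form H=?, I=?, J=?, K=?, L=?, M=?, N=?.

H's domain is down to {red}, so H = red. So N can't be red.
That leaves I = green. Strike green from J, K, L, M.
J's domain is down to {blue}, so J = blue. So L can't be blue.
L must be teal (only option left). Strike teal from N.
M must be pink (only option left). Eliminate pink elsewhere: K, N.
N must be purple (only option left).
K must be black (only option left).

H=red, I=green, J=blue, K=black, L=teal, M=pink, N=purple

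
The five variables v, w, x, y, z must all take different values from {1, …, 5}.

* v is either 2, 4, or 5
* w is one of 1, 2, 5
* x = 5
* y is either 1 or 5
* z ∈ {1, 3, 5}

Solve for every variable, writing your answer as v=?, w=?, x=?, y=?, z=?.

v=4, w=2, x=5, y=1, z=3

x must be 5 (only option left). Remove 5 from v, w, y, z.
y's domain is down to {1}, so y = 1. Strike 1 from w, z.
z has just one choice, so z = 3.
w's domain is down to {2}, so w = 2. Strike 2 from v.
v's domain is down to {4}, so v = 4.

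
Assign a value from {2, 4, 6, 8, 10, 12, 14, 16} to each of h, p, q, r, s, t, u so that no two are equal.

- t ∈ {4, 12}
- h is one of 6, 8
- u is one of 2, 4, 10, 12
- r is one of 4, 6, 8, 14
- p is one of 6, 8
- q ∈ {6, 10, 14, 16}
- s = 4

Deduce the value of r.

s has just one choice, so s = 4. Strike 4 from r, t, u.
t has just one choice, so t = 12. Remove 12 from u.
h and p between them cover only {6, 8} — a naked pair. Remove those values from q, r.
So r = 14.

14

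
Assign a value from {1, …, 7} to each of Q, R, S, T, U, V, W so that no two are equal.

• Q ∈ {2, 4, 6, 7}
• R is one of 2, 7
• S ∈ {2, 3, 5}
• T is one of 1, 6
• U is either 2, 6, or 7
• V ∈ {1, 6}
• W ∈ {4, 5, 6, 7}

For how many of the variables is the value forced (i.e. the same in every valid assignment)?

3

The 7 variables draw from only 7 values {1, 2, 3, 4, 5, 6, 7}, so each is used; only S can be 3, hence S = 3.
The 6 still-open variables together cover exactly {1, 2, 4, 5, 6, 7} — 6 values for 6 variables — and 5 appears only in W's list, so W = 5.
Among the 5 still-open variables, 4 fits only Q (and all 5 values in {1, 2, 4, 6, 7} must be used), so Q = 4.
The 2 variables T and V are confined to {1, 6}, which locks those values in; drop them from U.
Determined: Q=4, S=3, W=5. The other variables each still have more than one consistent value. That makes 3.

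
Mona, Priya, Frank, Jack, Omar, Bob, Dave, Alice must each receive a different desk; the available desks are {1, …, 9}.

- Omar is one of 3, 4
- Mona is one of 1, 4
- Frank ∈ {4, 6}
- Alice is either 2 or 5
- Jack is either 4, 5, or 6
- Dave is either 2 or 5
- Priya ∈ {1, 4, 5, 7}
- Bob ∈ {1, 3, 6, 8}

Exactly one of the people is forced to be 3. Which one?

The 8 variables together cover exactly {1, 2, 3, 4, 5, 6, 7, 8} — 8 values for 8 variables — and 7 appears only in Priya's list, so Priya = 7.
The 7 still-open variables draw from only 7 values {1, 2, 3, 4, 5, 6, 8}, so each is used; only Bob can be 8, hence Bob = 8.
The 6 still-open variables draw from only 6 values {1, 2, 3, 4, 5, 6}, so each is used; only Mona can be 1, hence Mona = 1.
The 5 still-open variables together cover exactly {2, 3, 4, 5, 6} — 5 values for 5 variables — and 3 appears only in Omar's list, so Omar = 3.

Omar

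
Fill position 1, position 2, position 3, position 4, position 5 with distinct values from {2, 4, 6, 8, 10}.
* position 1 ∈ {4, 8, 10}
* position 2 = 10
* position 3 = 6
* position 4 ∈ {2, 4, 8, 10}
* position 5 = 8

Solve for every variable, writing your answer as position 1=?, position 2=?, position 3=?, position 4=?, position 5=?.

position 2 has just one choice, so position 2 = 10. So position 1, position 4 can't be 10.
position 3's domain is down to {6}, so position 3 = 6.
That leaves position 5 = 8. So position 1, position 4 can't be 8.
position 1 must be 4 (only option left). Remove 4 from position 4.
That leaves position 4 = 2.

position 1=4, position 2=10, position 3=6, position 4=2, position 5=8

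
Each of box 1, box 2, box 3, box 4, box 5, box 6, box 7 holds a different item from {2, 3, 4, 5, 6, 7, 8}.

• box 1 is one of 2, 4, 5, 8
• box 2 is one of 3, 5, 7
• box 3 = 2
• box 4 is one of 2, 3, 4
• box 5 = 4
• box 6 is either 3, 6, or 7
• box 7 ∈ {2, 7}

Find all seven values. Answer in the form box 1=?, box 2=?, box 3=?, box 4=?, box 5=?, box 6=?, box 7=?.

box 1=8, box 2=5, box 3=2, box 4=3, box 5=4, box 6=6, box 7=7

box 3 must be 2 (only option left). Eliminate 2 elsewhere: box 1, box 4, box 7.
box 5 must be 4 (only option left). Strike 4 from box 1, box 4.
box 7 must be 7 (only option left). Strike 7 from box 2, box 6.
box 4's domain is down to {3}, so box 4 = 3. Strike 3 from box 2, box 6.
box 6 has just one choice, so box 6 = 6.
box 2's domain is down to {5}, so box 2 = 5. Remove 5 from box 1.
That leaves box 1 = 8.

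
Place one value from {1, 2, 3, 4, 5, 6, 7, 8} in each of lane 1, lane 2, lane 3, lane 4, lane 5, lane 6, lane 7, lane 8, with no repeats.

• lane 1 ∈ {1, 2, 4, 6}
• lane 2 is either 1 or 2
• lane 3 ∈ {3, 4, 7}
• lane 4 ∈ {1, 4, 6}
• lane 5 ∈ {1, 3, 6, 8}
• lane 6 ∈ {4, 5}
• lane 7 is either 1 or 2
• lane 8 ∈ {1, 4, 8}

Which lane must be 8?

lane 8

The 8 variables draw from only 8 values {1, 2, 3, 4, 5, 6, 7, 8}, so each is used; only lane 6 can be 5, hence lane 6 = 5.
Among the 7 still-open variables, 7 fits only lane 3 (and all 7 values in {1, 2, 3, 4, 6, 7, 8} must be used), so lane 3 = 7.
The 6 still-open variables together cover exactly {1, 2, 3, 4, 6, 8} — 6 values for 6 variables — and 3 appears only in lane 5's list, so lane 5 = 3.
Among the 5 still-open variables, 8 fits only lane 8 (and all 5 values in {1, 2, 4, 6, 8} must be used), so lane 8 = 8.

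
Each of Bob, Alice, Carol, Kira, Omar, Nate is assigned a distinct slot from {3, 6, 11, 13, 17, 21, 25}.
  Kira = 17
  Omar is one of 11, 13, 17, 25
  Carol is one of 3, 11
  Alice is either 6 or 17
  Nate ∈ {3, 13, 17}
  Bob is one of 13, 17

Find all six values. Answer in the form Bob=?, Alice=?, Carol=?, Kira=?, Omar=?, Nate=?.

Kira's domain is down to {17}, so Kira = 17. Eliminate 17 elsewhere: Bob, Alice, Omar, Nate.
Bob must be 13 (only option left). Strike 13 from Omar, Nate.
Alice must be 6 (only option left).
Nate's domain is down to {3}, so Nate = 3. So Carol can't be 3.
Carol's domain is down to {11}, so Carol = 11. Strike 11 from Omar.
Omar's domain is down to {25}, so Omar = 25.

Bob=13, Alice=6, Carol=11, Kira=17, Omar=25, Nate=3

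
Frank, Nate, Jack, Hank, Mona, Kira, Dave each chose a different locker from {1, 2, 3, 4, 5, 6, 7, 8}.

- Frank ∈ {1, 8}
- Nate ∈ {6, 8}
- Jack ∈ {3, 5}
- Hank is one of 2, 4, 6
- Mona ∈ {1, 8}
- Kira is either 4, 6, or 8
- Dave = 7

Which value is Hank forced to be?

Dave must be 7 (only option left).
Frank and Mona between them cover only {1, 8} — a naked pair. Remove those values from Nate, Kira.
Nate must be 6 (only option left). Strike 6 from Hank, Kira.
Kira must be 4 (only option left). Remove 4 from Hank.
So Hank = 2.

2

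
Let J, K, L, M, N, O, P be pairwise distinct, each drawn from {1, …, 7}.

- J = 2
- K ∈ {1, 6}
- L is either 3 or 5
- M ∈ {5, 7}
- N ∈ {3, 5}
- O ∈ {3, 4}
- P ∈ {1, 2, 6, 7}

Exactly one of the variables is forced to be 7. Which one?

J's domain is down to {2}, so J = 2. Remove 2 from P.
The 6 still-open variables draw from only 6 values {1, 3, 4, 5, 6, 7}, so each is used; only O can be 4, hence O = 4.
The 2 variables L and N are confined to {3, 5}, which locks those values in; drop them from M.
So 7 goes to M.

M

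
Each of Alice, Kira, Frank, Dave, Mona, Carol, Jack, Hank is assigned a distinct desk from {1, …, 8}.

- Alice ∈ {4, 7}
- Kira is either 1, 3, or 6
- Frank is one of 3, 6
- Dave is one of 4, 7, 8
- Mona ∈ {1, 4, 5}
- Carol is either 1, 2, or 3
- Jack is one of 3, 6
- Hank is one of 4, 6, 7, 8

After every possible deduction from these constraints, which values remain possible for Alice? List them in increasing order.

4, 7

The 8 variables draw from only 8 values {1, 2, 3, 4, 5, 6, 7, 8}, so each is used; only Carol can be 2, hence Carol = 2.
Among the 7 still-open variables, 5 fits only Mona (and all 7 values in {1, 3, 4, 5, 6, 7, 8} must be used), so Mona = 5.
The 6 still-open variables together cover exactly {1, 3, 4, 6, 7, 8} — 6 values for 6 variables — and 1 appears only in Kira's list, so Kira = 1.
Frank and Jack between them cover only {3, 6} — a naked pair. Remove those values from Hank.
No further eliminations apply; Alice can still be any of 4, 7.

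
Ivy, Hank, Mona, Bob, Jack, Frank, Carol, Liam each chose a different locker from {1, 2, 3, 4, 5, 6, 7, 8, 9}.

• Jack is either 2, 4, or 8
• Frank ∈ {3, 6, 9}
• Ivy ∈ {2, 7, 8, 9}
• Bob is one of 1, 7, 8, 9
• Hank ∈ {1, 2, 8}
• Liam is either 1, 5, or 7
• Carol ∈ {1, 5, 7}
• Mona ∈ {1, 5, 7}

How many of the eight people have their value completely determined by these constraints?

Mona, Carol, Liam between them cover only {1, 5, 7} — a naked triple. Remove those values from Ivy, Hank, Bob.
Ivy, Hank, Bob between them cover only {2, 8, 9} — a naked triple. Remove those values from Jack, Frank.
That leaves Jack = 4.
Determined: Jack=4. The other people each still have more than one consistent value. That makes 1.

1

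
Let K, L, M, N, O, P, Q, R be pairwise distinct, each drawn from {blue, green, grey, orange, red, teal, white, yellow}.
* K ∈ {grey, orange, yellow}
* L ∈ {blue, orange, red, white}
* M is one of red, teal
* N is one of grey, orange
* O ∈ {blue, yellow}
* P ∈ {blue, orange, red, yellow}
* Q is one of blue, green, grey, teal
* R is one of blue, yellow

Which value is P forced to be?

Among the 8 variables, green fits only Q (and all 8 values in {blue, green, grey, orange, red, teal, white, yellow} must be used), so Q = green.
Among the 7 still-open variables, teal fits only M (and all 7 values in {blue, grey, orange, red, teal, white, yellow} must be used), so M = teal.
Among the 6 still-open variables, white fits only L (and all 6 values in {blue, grey, orange, red, white, yellow} must be used), so L = white.
The 5 still-open variables draw from only 5 values {blue, grey, orange, red, yellow}, so each is used; only P can be red, hence P = red.

red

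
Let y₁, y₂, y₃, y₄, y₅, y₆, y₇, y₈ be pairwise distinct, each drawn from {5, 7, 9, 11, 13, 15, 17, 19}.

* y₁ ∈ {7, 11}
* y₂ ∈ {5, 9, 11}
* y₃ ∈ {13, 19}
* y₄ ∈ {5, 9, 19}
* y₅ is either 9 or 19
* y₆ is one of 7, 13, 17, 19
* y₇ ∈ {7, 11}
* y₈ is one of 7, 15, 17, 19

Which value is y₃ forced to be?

13

The 8 variables together cover exactly {5, 7, 9, 11, 13, 15, 17, 19} — 8 values for 8 variables — and 15 appears only in y₈'s list, so y₈ = 15.
Among the 7 still-open variables, 17 fits only y₆ (and all 7 values in {5, 7, 9, 11, 13, 17, 19} must be used), so y₆ = 17.
Among the 6 still-open variables, 13 fits only y₃ (and all 6 values in {5, 7, 9, 11, 13, 19} must be used), so y₃ = 13.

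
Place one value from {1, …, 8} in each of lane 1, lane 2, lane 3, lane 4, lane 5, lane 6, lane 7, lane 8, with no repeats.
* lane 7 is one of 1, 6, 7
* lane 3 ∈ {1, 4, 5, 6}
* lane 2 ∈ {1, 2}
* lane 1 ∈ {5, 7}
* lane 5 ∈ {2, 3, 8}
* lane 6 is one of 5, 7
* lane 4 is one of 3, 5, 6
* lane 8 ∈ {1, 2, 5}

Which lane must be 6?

The 8 variables together cover exactly {1, 2, 3, 4, 5, 6, 7, 8} — 8 values for 8 variables — and 4 appears only in lane 3's list, so lane 3 = 4.
The 7 still-open variables draw from only 7 values {1, 2, 3, 5, 6, 7, 8}, so each is used; only lane 5 can be 8, hence lane 5 = 8.
The 6 still-open variables draw from only 6 values {1, 2, 3, 5, 6, 7}, so each is used; only lane 4 can be 3, hence lane 4 = 3.
The 5 still-open variables together cover exactly {1, 2, 5, 6, 7} — 5 values for 5 variables — and 6 appears only in lane 7's list, so lane 7 = 6.

lane 7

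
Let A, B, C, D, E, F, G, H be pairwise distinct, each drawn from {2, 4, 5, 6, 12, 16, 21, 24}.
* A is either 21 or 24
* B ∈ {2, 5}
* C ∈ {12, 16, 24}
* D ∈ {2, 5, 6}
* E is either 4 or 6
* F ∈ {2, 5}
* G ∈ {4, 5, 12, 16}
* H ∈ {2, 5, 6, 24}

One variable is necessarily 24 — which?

The 8 variables draw from only 8 values {2, 4, 5, 6, 12, 16, 21, 24}, so each is used; only A can be 21, hence A = 21.
The 2 variables B and F are confined to {2, 5}, which locks those values in; drop them from D, G, H.
D must be 6 (only option left). Eliminate 6 elsewhere: E, H.
So 24 goes to H.

H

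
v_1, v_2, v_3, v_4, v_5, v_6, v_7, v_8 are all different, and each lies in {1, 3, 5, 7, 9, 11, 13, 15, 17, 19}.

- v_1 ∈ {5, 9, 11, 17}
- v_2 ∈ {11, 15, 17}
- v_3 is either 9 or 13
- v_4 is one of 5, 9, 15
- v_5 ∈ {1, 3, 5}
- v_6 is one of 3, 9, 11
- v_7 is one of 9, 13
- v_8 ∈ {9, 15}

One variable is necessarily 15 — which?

v_8

The 8 variables together cover exactly {1, 3, 5, 9, 11, 13, 15, 17} — 8 values for 8 variables — and 1 appears only in v_5's list, so v_5 = 1.
The 7 still-open variables together cover exactly {3, 5, 9, 11, 13, 15, 17} — 7 values for 7 variables — and 3 appears only in v_6's list, so v_6 = 3.
v_3 and v_7 between them cover only {9, 13} — a naked pair. Remove those values from v_1, v_4, v_8.
So 15 goes to v_8.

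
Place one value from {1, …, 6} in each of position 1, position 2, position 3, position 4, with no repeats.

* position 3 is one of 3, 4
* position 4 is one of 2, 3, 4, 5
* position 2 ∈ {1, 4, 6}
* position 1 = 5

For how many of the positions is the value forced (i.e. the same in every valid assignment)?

position 1's domain is down to {5}, so position 1 = 5. Eliminate 5 elsewhere: position 4.
Determined: position 1=5. The other positions each still have more than one consistent value. That makes 1.

1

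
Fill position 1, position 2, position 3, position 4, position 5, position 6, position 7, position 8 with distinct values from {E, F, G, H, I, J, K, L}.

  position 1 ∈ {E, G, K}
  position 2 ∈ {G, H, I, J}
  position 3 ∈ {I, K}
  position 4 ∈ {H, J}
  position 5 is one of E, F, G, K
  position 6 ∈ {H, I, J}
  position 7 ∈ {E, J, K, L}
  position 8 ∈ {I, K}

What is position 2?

G

The 8 variables together cover exactly {E, F, G, H, I, J, K, L} — 8 values for 8 variables — and F appears only in position 5's list, so position 5 = F.
Among the 7 still-open variables, L fits only position 7 (and all 7 values in {E, G, H, I, J, K, L} must be used), so position 7 = L.
The 6 still-open variables together cover exactly {E, G, H, I, J, K} — 6 values for 6 variables — and E appears only in position 1's list, so position 1 = E.
Among the 5 still-open variables, G fits only position 2 (and all 5 values in {G, H, I, J, K} must be used), so position 2 = G.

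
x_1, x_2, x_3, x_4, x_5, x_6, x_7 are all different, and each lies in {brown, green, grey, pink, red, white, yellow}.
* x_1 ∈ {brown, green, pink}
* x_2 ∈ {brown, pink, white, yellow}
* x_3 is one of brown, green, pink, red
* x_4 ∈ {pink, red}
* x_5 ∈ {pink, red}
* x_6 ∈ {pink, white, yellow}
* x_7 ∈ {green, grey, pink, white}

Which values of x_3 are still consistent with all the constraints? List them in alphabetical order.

brown, green

The 7 variables together cover exactly {brown, green, grey, pink, red, white, yellow} — 7 values for 7 variables — and grey appears only in x_7's list, so x_7 = grey.
x_4 and x_5 share exactly the 2 values {pink, red}; by pigeonhole those values go to them, so strike pink, red from x_1, x_2, x_3, x_6.
The 2 variables x_1 and x_3 are confined to {brown, green}, which locks those values in; drop them from x_2.
No further eliminations apply; x_3 can still be any of brown, green.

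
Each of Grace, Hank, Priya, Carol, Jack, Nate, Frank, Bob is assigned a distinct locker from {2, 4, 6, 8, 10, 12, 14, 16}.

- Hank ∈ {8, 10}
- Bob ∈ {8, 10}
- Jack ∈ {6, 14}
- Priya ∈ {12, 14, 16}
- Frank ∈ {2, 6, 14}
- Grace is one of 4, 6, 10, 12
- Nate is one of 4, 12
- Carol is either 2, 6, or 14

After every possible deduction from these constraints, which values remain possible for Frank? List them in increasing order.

The 8 variables draw from only 8 values {2, 4, 6, 8, 10, 12, 14, 16}, so each is used; only Priya can be 16, hence Priya = 16.
Hank and Bob between them cover only {8, 10} — a naked pair. Remove those values from Grace.
The 3 variables Carol, Jack, Frank are confined to {2, 6, 14}, which locks those values in; drop them from Grace.
No further eliminations apply; Frank can still be any of 2, 6, 14.

2, 6, 14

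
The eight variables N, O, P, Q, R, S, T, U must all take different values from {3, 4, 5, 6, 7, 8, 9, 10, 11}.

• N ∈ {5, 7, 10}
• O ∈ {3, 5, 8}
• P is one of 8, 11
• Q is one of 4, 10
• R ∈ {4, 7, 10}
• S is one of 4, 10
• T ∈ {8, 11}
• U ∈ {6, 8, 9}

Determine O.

3

P and T between them cover only {8, 11} — a naked pair. Remove those values from O, U.
The 2 variables Q and S are confined to {4, 10}, which locks those values in; drop them from N, R.
R's domain is down to {7}, so R = 7. So N can't be 7.
That leaves N = 5. So O can't be 5.
So O = 3.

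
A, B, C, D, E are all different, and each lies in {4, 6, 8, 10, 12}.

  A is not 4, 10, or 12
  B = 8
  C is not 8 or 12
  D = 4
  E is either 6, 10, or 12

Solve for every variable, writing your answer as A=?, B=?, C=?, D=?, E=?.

B has just one choice, so B = 8. Remove 8 from A.
D's domain is down to {4}, so D = 4. So C can't be 4.
A's domain is down to {6}, so A = 6. So C, E can't be 6.
That leaves C = 10. Remove 10 from E.
E has just one choice, so E = 12.

A=6, B=8, C=10, D=4, E=12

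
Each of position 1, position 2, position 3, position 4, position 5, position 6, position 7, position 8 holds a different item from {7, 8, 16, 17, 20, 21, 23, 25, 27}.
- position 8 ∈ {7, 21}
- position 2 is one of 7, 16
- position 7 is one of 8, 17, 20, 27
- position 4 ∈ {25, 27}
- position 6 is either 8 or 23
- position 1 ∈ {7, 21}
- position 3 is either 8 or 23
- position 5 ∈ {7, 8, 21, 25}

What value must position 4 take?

27

position 1 and position 8 share exactly the 2 values {7, 21}; by pigeonhole those values go to them, so strike 7, 21 from position 2, position 5.
position 2 must be 16 (only option left).
The 2 variables position 3 and position 6 are confined to {8, 23}, which locks those values in; drop them from position 5, position 7.
position 5 must be 25 (only option left). So position 4 can't be 25.
So position 4 = 27.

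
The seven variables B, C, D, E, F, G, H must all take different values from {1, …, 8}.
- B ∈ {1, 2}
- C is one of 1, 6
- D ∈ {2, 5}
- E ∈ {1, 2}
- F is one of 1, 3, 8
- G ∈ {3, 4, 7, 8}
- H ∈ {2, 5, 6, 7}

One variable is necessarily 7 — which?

H

The 2 variables B and E are confined to {1, 2}, which locks those values in; drop them from C, D, F, H.
C has just one choice, so C = 6. Remove 6 from H.
D has just one choice, so D = 5. Eliminate 5 elsewhere: H.
So 7 goes to H.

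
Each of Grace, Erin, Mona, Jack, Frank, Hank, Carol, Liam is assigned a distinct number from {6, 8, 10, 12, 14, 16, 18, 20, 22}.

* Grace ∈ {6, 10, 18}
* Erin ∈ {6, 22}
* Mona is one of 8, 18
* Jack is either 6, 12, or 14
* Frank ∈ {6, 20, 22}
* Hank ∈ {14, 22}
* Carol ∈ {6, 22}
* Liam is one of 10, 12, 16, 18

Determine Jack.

12

Erin and Carol between them cover only {6, 22} — a naked pair. Remove those values from Grace, Jack, Frank, Hank.
Frank has just one choice, so Frank = 20.
Hank has just one choice, so Hank = 14. So Jack can't be 14.
So Jack = 12.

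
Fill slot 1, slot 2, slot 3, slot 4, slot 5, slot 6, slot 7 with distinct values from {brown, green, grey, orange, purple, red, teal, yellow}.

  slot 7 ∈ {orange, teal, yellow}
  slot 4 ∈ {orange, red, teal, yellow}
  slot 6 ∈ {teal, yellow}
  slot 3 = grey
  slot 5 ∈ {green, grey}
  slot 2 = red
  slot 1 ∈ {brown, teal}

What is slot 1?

brown

slot 2 must be red (only option left). Strike red from slot 4.
slot 3 must be grey (only option left). Remove grey from slot 5.
That leaves slot 5 = green.
The 4 still-open variables draw from only 4 values {brown, orange, teal, yellow}, so each is used; only slot 1 can be brown, hence slot 1 = brown.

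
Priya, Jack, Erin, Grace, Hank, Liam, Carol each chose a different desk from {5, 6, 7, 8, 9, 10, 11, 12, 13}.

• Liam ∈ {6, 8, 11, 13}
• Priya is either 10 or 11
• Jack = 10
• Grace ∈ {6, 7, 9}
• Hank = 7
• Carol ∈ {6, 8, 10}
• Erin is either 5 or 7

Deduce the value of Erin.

Jack's domain is down to {10}, so Jack = 10. Strike 10 from Priya, Carol.
Hank has just one choice, so Hank = 7. So Erin, Grace can't be 7.
So Erin = 5.

5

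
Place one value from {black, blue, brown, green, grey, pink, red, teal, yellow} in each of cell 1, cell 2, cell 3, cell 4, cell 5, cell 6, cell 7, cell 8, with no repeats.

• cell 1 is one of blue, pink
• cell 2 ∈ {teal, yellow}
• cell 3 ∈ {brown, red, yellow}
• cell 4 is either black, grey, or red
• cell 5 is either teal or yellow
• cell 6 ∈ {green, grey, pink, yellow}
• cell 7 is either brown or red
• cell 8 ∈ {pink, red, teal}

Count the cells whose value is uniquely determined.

2

cell 2 and cell 5 share exactly the 2 values {teal, yellow}; by pigeonhole those values go to them, so strike teal, yellow from cell 3, cell 6, cell 8.
cell 3 and cell 7 share exactly the 2 values {brown, red}; by pigeonhole those values go to them, so strike brown, red from cell 4, cell 8.
cell 8 has just one choice, so cell 8 = pink. Eliminate pink elsewhere: cell 1, cell 6.
cell 1 has just one choice, so cell 1 = blue.
Determined: cell 1=blue, cell 8=pink. The other cells each still have more than one consistent value. That makes 2.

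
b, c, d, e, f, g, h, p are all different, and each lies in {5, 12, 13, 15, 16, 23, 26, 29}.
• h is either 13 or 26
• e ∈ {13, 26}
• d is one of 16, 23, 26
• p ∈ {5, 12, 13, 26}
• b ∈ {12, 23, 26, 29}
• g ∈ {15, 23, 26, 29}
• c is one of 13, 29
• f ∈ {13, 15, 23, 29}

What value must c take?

29

Among the 8 variables, 5 fits only p (and all 8 values in {5, 12, 13, 15, 16, 23, 26, 29} must be used), so p = 5.
Among the 7 still-open variables, 12 fits only b (and all 7 values in {12, 13, 15, 16, 23, 26, 29} must be used), so b = 12.
Among the 6 still-open variables, 16 fits only d (and all 6 values in {13, 15, 16, 23, 26, 29} must be used), so d = 16.
The 2 variables e and h are confined to {13, 26}, which locks those values in; drop them from c, f, g.
So c = 29.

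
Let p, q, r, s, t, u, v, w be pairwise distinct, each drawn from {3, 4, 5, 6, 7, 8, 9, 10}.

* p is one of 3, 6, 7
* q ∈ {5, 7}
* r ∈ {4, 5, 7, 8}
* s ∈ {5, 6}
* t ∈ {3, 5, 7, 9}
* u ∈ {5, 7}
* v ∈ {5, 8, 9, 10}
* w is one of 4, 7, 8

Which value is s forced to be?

The 8 variables draw from only 8 values {3, 4, 5, 6, 7, 8, 9, 10}, so each is used; only v can be 10, hence v = 10.
The 7 still-open variables draw from only 7 values {3, 4, 5, 6, 7, 8, 9}, so each is used; only t can be 9, hence t = 9.
Among the 6 still-open variables, 3 fits only p (and all 6 values in {3, 4, 5, 6, 7, 8} must be used), so p = 3.
Among the 5 still-open variables, 6 fits only s (and all 5 values in {4, 5, 6, 7, 8} must be used), so s = 6.

6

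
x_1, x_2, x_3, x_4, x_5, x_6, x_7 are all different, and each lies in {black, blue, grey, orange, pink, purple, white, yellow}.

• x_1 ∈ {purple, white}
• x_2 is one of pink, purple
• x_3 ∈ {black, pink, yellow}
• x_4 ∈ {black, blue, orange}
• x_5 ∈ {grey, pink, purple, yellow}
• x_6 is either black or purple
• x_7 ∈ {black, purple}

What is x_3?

yellow

x_6 and x_7 between them cover only {black, purple} — a naked pair. Remove those values from x_1, x_2, x_3, x_4, x_5.
x_1 must be white (only option left).
x_2's domain is down to {pink}, so x_2 = pink. Remove pink from x_3, x_5.
So x_3 = yellow.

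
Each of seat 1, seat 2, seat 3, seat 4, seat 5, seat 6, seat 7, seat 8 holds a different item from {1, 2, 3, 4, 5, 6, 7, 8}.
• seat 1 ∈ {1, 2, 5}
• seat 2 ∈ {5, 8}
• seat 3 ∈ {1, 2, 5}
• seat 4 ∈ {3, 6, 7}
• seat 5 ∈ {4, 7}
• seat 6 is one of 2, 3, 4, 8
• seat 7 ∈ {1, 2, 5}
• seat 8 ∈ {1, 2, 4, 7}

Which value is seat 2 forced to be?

8

Among the 8 variables, 6 fits only seat 4 (and all 8 values in {1, 2, 3, 4, 5, 6, 7, 8} must be used), so seat 4 = 6.
The 7 still-open variables draw from only 7 values {1, 2, 3, 4, 5, 7, 8}, so each is used; only seat 6 can be 3, hence seat 6 = 3.
The 6 still-open variables draw from only 6 values {1, 2, 4, 5, 7, 8}, so each is used; only seat 2 can be 8, hence seat 2 = 8.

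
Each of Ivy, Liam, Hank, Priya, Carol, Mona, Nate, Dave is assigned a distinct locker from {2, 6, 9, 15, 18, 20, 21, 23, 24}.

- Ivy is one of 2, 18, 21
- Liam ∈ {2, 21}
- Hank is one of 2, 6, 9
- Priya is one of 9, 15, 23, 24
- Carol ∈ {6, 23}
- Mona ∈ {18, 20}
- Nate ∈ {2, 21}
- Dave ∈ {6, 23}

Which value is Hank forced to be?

Liam and Nate between them cover only {2, 21} — a naked pair. Remove those values from Ivy, Hank.
That leaves Ivy = 18. So Mona can't be 18.
That leaves Mona = 20.
Carol and Dave share exactly the 2 values {6, 23}; by pigeonhole those values go to them, so strike 6, 23 from Hank, Priya.
So Hank = 9.

9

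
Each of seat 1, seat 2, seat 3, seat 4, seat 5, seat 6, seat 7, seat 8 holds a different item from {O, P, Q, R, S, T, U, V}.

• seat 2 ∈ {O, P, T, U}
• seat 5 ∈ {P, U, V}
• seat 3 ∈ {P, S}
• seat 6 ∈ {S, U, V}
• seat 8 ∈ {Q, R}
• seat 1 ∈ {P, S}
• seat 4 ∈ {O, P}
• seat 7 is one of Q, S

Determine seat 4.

O

The 8 variables together cover exactly {O, P, Q, R, S, T, U, V} — 8 values for 8 variables — and R appears only in seat 8's list, so seat 8 = R.
Among the 7 still-open variables, Q fits only seat 7 (and all 7 values in {O, P, Q, S, T, U, V} must be used), so seat 7 = Q.
The 6 still-open variables together cover exactly {O, P, S, T, U, V} — 6 values for 6 variables — and T appears only in seat 2's list, so seat 2 = T.
The 5 still-open variables draw from only 5 values {O, P, S, U, V}, so each is used; only seat 4 can be O, hence seat 4 = O.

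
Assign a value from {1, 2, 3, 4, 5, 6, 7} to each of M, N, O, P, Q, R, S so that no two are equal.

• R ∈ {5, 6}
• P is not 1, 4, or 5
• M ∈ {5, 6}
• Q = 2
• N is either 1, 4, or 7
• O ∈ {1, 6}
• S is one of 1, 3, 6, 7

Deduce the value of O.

1

Q must be 2 (only option left). So P can't be 2.
Among the 6 still-open variables, 4 fits only N (and all 6 values in {1, 3, 4, 5, 6, 7} must be used), so N = 4.
The 2 variables M and R are confined to {5, 6}, which locks those values in; drop them from O, P, S.
So O = 1.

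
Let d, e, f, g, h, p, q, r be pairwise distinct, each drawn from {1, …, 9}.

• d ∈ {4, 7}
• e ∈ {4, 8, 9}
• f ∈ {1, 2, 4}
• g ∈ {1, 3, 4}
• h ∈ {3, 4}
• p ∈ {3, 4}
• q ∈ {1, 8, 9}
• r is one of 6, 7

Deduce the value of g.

1

The 8 variables draw from only 8 values {1, 2, 3, 4, 6, 7, 8, 9}, so each is used; only f can be 2, hence f = 2.
The 7 still-open variables draw from only 7 values {1, 3, 4, 6, 7, 8, 9}, so each is used; only r can be 6, hence r = 6.
The 6 still-open variables together cover exactly {1, 3, 4, 7, 8, 9} — 6 values for 6 variables — and 7 appears only in d's list, so d = 7.
h and p between them cover only {3, 4} — a naked pair. Remove those values from e, g.
So g = 1.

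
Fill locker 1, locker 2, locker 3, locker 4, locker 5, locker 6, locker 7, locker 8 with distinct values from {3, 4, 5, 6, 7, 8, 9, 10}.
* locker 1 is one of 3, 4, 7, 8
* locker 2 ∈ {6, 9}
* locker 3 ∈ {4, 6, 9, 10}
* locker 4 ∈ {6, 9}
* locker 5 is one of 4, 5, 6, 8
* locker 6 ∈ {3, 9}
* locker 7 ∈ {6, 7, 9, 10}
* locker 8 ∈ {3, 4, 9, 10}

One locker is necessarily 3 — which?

The 8 variables draw from only 8 values {3, 4, 5, 6, 7, 8, 9, 10}, so each is used; only locker 5 can be 5, hence locker 5 = 5.
The 7 still-open variables together cover exactly {3, 4, 6, 7, 8, 9, 10} — 7 values for 7 variables — and 8 appears only in locker 1's list, so locker 1 = 8.
Among the 6 still-open variables, 7 fits only locker 7 (and all 6 values in {3, 4, 6, 7, 9, 10} must be used), so locker 7 = 7.
locker 2 and locker 4 share exactly the 2 values {6, 9}; by pigeonhole those values go to them, so strike 6, 9 from locker 3, locker 6, locker 8.

locker 6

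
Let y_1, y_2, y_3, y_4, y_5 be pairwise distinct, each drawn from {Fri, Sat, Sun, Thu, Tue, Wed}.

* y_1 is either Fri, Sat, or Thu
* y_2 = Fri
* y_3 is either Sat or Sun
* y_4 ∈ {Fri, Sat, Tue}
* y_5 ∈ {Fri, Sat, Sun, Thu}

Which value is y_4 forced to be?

y_2 must be Fri (only option left). Eliminate Fri elsewhere: y_1, y_4, y_5.
The 4 still-open variables draw from only 4 values {Sat, Sun, Thu, Tue}, so each is used; only y_4 can be Tue, hence y_4 = Tue.

Tue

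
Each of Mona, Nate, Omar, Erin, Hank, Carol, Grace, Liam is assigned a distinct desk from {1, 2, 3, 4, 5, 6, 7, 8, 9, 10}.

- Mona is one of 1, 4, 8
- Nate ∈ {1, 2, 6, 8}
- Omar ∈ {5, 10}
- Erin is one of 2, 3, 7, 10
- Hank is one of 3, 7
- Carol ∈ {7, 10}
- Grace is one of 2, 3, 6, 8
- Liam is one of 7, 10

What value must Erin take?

Carol and Liam share exactly the 2 values {7, 10}; by pigeonhole those values go to them, so strike 7, 10 from Omar, Erin, Hank.
Omar has just one choice, so Omar = 5.
Hank has just one choice, so Hank = 3. So Erin, Grace can't be 3.
So Erin = 2.

2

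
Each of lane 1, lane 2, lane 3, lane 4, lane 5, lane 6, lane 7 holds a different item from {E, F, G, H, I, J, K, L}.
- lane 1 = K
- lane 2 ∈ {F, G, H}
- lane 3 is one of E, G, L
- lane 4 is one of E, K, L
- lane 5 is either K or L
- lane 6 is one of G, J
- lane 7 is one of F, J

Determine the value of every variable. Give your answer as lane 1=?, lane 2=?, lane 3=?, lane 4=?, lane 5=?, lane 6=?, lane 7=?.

lane 1=K, lane 2=H, lane 3=G, lane 4=E, lane 5=L, lane 6=J, lane 7=F

lane 1's domain is down to {K}, so lane 1 = K. Eliminate K elsewhere: lane 4, lane 5.
lane 5 must be L (only option left). So lane 3, lane 4 can't be L.
That leaves lane 4 = E. Remove E from lane 3.
That leaves lane 3 = G. Eliminate G elsewhere: lane 2, lane 6.
lane 6 must be J (only option left). Eliminate J elsewhere: lane 7.
lane 7 must be F (only option left). Remove F from lane 2.
lane 2 has just one choice, so lane 2 = H.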